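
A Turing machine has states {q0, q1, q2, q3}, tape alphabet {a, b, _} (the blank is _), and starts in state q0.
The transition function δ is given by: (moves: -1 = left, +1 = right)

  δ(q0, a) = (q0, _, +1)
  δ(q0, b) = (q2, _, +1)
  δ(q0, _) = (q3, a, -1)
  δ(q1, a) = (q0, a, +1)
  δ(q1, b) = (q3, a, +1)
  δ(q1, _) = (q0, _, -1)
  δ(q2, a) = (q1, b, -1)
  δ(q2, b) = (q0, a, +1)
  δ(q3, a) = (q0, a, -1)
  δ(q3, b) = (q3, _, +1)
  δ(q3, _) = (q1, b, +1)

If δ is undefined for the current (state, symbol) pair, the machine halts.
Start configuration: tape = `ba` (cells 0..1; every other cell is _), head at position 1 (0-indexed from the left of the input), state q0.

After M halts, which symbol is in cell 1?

_

state=q0 head=1 tape=b[a]__   (q0,a)→(q0,_,+1)
state=q0 head=2 tape=b_[_]_   (q0,_)→(q3,a,-1)
state=q3 head=1 tape=b[_]a_   (q3,_)→(q1,b,+1)
state=q1 head=2 tape=bb[a]_   (q1,a)→(q0,a,+1)
state=q0 head=3 tape=bba[_]   (q0,_)→(q3,a,-1)
state=q3 head=2 tape=bb[a]a   (q3,a)→(q0,a,-1)
state=q0 head=1 tape=b[b]aa   (q0,b)→(q2,_,+1)
state=q2 head=2 tape=b_[a]a   (q2,a)→(q1,b,-1)
state=q1 head=1 tape=b[_]ba   (q1,_)→(q0,_,-1)
state=q0 head=0 tape=[b]_ba   (q0,b)→(q2,_,+1)
state=q2 head=1 tape=_[_]ba
Cell 1 holds _ when M halts.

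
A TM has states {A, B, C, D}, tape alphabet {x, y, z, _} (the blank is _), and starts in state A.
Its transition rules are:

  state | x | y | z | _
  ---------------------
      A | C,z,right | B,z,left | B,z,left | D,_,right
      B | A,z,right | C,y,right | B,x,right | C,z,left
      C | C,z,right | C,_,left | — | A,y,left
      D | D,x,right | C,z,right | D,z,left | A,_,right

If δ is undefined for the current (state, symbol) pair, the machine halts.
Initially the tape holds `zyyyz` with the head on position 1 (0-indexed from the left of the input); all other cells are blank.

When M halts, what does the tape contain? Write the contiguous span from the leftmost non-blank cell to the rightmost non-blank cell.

state=A head=1 tape=z[y]yyz   (A,y)→(B,z,left)
state=B head=0 tape=[z]zyyz   (B,z)→(B,x,right)
state=B head=1 tape=x[z]yyz   (B,z)→(B,x,right)
state=B head=2 tape=xx[y]yz   (B,y)→(C,y,right)
state=C head=3 tape=xxy[y]z   (C,y)→(C,_,left)
state=C head=2 tape=xx[y]_z   (C,y)→(C,_,left)
state=C head=1 tape=x[x]__z   (C,x)→(C,z,right)
state=C head=2 tape=xz[_]_z   (C,_)→(A,y,left)
state=A head=1 tape=x[z]y_z   (A,z)→(B,z,left)
state=B head=0 tape=[x]zy_z   (B,x)→(A,z,right)
state=A head=1 tape=z[z]y_z   (A,z)→(B,z,left)
state=B head=0 tape=[z]zy_z   (B,z)→(B,x,right)
state=B head=1 tape=x[z]y_z   (B,z)→(B,x,right)
state=B head=2 tape=xx[y]_z   (B,y)→(C,y,right)
state=C head=3 tape=xxy[_]z   (C,_)→(A,y,left)
state=A head=2 tape=xx[y]yz   (A,y)→(B,z,left)
state=B head=1 tape=x[x]zyz   (B,x)→(A,z,right)
state=A head=2 tape=xz[z]yz   (A,z)→(B,z,left)
state=B head=1 tape=x[z]zyz   (B,z)→(B,x,right)
state=B head=2 tape=xx[z]yz   (B,z)→(B,x,right)
state=B head=3 tape=xxx[y]z   (B,y)→(C,y,right)
state=C head=4 tape=xxxy[z]
The non-blank tape span at halt is xxxyz.

xxxyz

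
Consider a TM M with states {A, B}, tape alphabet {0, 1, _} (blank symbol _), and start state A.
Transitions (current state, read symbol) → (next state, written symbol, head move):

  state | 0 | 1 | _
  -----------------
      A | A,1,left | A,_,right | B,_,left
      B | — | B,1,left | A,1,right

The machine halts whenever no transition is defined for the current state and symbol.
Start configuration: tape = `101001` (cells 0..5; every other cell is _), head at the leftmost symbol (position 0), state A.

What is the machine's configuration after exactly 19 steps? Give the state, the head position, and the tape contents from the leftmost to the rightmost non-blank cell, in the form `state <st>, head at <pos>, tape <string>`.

A | ___[1]01001   read 1 → write _, move right, go to A
A | ____[0]1001   read 0 → write 1, move left, go to A
A | ___[_]11001   read _ → write _, move left, go to B
B | __[_]_11001   read _ → write 1, move right, go to A
A | __1[_]11001   read _ → write _, move left, go to B
B | __[1]_11001   read 1 → write 1, move left, go to B
B | _[_]1_11001   read _ → write 1, move right, go to A
A | _1[1]_11001   read 1 → write _, move right, go to A
A | _1_[_]11001   read _ → write _, move left, go to B
B | _1[_]_11001   read _ → write 1, move right, go to A
A | _11[_]11001   read _ → write _, move left, go to B
B | _1[1]_11001   read 1 → write 1, move left, go to B
B | _[1]1_11001   read 1 → write 1, move left, go to B
B | [_]11_11001   read _ → write 1, move right, go to A
A | 1[1]1_11001   read 1 → write _, move right, go to A
A | 1_[1]_11001   read 1 → write _, move right, go to A
A | 1__[_]11001   read _ → write _, move left, go to B
B | 1_[_]_11001   read _ → write 1, move right, go to A
A | 1_1[_]11001   read _ → write _, move left, go to B
B | 1_[1]_11001
After 19 steps: state B, head at -1, tape 1_1_11001.

state B, head at -1, tape 1_1_11001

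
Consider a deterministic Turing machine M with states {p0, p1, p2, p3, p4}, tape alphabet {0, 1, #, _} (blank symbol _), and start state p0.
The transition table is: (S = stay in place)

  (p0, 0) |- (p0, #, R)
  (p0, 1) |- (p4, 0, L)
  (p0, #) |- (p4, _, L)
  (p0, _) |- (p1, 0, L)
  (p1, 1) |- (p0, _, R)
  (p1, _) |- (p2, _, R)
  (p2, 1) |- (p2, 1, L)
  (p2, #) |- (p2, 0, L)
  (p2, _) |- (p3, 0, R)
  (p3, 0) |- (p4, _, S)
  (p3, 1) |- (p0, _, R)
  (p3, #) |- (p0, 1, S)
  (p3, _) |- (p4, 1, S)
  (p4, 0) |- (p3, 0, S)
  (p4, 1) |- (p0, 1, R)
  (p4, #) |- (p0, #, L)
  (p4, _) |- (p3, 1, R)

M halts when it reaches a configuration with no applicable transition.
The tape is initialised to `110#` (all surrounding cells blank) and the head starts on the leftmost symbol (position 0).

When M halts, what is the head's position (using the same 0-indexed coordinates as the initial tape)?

p0 | __[1]10#   read 1 → write 0, move L, go to p4
p4 | _[_]010#   read _ → write 1, move R, go to p3
p3 | _1[0]10#   read 0 → write _, move S, go to p4
p4 | _1[_]10#   read _ → write 1, move R, go to p3
p3 | _11[1]0#   read 1 → write _, move R, go to p0
p0 | _11_[0]#   read 0 → write #, move R, go to p0
p0 | _11_#[#]   read # → write _, move L, go to p4
p4 | _11_[#]_   read # → write #, move L, go to p0
p0 | _11[_]#_   read _ → write 0, move L, go to p1
p1 | _1[1]0#_   read 1 → write _, move R, go to p0
p0 | _1_[0]#_   read 0 → write #, move R, go to p0
p0 | _1_#[#]_   read # → write _, move L, go to p4
p4 | _1_[#]__   read # → write #, move L, go to p0
p0 | _1[_]#__   read _ → write 0, move L, go to p1
p1 | _[1]0#__   read 1 → write _, move R, go to p0
p0 | __[0]#__   read 0 → write #, move R, go to p0
p0 | __#[#]__   read # → write _, move L, go to p4
p4 | __[#]___   read # → write #, move L, go to p0
p0 | _[_]#___   read _ → write 0, move L, go to p1
p1 | [_]0#___   read _ → write _, move R, go to p2
p2 | _[0]#___
At halt the head is at cell -1.

-1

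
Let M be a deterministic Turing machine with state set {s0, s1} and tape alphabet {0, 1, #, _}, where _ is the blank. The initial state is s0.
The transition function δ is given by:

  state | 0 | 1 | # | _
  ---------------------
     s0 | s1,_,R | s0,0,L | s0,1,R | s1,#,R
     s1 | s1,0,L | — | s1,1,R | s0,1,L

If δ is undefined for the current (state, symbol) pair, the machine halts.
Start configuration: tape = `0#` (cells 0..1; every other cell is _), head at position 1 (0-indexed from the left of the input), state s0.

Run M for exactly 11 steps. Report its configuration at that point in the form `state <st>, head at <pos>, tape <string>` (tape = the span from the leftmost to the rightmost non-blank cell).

s0 | _0[#]__   read # → write 1, move R, go to s0
s0 | _01[_]_   read _ → write #, move R, go to s1
s1 | _01#[_]   read _ → write 1, move L, go to s0
s0 | _01[#]1   read # → write 1, move R, go to s0
s0 | _011[1]   read 1 → write 0, move L, go to s0
s0 | _01[1]0   read 1 → write 0, move L, go to s0
s0 | _0[1]00   read 1 → write 0, move L, go to s0
s0 | _[0]000   read 0 → write _, move R, go to s1
s1 | __[0]00   read 0 → write 0, move L, go to s1
s1 | _[_]000   read _ → write 1, move L, go to s0
s0 | [_]1000   read _ → write #, move R, go to s1
s1 | #[1]000
After 11 steps: state s1, head at 0, tape #1000.

state s1, head at 0, tape #1000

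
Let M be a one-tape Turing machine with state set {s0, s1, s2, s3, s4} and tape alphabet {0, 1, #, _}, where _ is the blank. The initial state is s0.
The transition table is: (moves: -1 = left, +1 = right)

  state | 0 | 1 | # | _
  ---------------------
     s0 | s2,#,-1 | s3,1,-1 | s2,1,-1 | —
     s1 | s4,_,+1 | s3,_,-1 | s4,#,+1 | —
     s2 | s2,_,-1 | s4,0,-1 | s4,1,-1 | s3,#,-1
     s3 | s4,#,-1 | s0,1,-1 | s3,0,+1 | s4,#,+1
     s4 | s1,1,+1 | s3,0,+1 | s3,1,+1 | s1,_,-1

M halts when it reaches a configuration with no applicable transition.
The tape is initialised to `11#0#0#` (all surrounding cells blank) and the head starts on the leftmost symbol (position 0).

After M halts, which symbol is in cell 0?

#

s0 | ___[1]1#0#0#   read 1 → write 1, move -1, go to s3
s3 | __[_]11#0#0#   read _ → write #, move +1, go to s4
s4 | __#[1]1#0#0#   read 1 → write 0, move +1, go to s3
s3 | __#0[1]#0#0#   read 1 → write 1, move -1, go to s0
s0 | __#[0]1#0#0#   read 0 → write #, move -1, go to s2
s2 | __[#]#1#0#0#   read # → write 1, move -1, go to s4
s4 | _[_]1#1#0#0#   read _ → write _, move -1, go to s1
s1 | [_]_1#1#0#0#
Cell 0 holds # when M halts.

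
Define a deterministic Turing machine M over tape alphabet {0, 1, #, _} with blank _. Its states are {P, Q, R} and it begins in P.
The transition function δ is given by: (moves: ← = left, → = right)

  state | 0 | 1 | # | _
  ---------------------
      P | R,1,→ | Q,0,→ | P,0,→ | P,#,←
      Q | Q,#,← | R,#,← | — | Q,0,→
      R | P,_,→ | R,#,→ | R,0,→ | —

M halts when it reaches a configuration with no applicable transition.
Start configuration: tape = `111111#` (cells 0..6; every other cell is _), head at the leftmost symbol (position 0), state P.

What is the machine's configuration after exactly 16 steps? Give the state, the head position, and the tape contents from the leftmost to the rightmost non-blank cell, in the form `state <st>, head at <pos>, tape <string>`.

state R, head at 8, tape 0_0_010

P | [1]11111#__   read 1 → write 0, move →, go to Q
Q | 0[1]1111#__   read 1 → write #, move ←, go to R
R | [0]#1111#__   read 0 → write _, move →, go to P
P | _[#]1111#__   read # → write 0, move →, go to P
P | _0[1]111#__   read 1 → write 0, move →, go to Q
Q | _00[1]11#__   read 1 → write #, move ←, go to R
R | _0[0]#11#__   read 0 → write _, move →, go to P
P | _0_[#]11#__   read # → write 0, move →, go to P
P | _0_0[1]1#__   read 1 → write 0, move →, go to Q
Q | _0_00[1]#__   read 1 → write #, move ←, go to R
R | _0_0[0]##__   read 0 → write _, move →, go to P
P | _0_0_[#]#__   read # → write 0, move →, go to P
P | _0_0_0[#]__   read # → write 0, move →, go to P
P | _0_0_00[_]_   read _ → write #, move ←, go to P
P | _0_0_0[0]#_   read 0 → write 1, move →, go to R
R | _0_0_01[#]_   read # → write 0, move →, go to R
R | _0_0_010[_]
After 16 steps: state R, head at 8, tape 0_0_010.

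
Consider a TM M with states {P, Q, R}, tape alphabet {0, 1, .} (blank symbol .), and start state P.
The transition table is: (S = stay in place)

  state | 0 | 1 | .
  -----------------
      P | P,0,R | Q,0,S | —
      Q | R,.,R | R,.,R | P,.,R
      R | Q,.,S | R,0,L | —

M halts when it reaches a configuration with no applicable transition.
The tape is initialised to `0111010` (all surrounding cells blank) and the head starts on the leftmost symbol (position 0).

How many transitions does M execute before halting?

state=P head=0 tape=[0]111010   (P,0)→(P,0,R)
state=P head=1 tape=0[1]11010   (P,1)→(Q,0,S)
state=Q head=1 tape=0[0]11010   (Q,0)→(R,.,R)
state=R head=2 tape=0.[1]1010   (R,1)→(R,0,L)
state=R head=1 tape=0[.]01010
M halts after 4 transitions.

4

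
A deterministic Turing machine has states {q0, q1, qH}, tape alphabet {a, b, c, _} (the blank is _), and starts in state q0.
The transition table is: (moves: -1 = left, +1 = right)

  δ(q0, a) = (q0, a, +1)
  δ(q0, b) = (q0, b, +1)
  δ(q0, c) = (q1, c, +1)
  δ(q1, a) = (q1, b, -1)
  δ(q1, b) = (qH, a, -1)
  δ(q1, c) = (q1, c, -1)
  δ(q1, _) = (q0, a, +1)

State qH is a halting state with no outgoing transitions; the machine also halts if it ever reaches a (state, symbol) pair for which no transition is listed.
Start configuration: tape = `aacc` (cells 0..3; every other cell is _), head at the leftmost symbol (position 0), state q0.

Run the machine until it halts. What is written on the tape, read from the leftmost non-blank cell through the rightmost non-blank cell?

abacc

state=q0 head=0 tape=_[a]acc   (q0,a)→(q0,a,+1)
state=q0 head=1 tape=_a[a]cc   (q0,a)→(q0,a,+1)
state=q0 head=2 tape=_aa[c]c   (q0,c)→(q1,c,+1)
state=q1 head=3 tape=_aac[c]   (q1,c)→(q1,c,-1)
state=q1 head=2 tape=_aa[c]c   (q1,c)→(q1,c,-1)
state=q1 head=1 tape=_a[a]cc   (q1,a)→(q1,b,-1)
state=q1 head=0 tape=_[a]bcc   (q1,a)→(q1,b,-1)
state=q1 head=-1 tape=[_]bbcc   (q1,_)→(q0,a,+1)
state=q0 head=0 tape=a[b]bcc   (q0,b)→(q0,b,+1)
state=q0 head=1 tape=ab[b]cc   (q0,b)→(q0,b,+1)
state=q0 head=2 tape=abb[c]c   (q0,c)→(q1,c,+1)
state=q1 head=3 tape=abbc[c]   (q1,c)→(q1,c,-1)
state=q1 head=2 tape=abb[c]c   (q1,c)→(q1,c,-1)
state=q1 head=1 tape=ab[b]cc   (q1,b)→(qH,a,-1)
state=qH head=0 tape=a[b]acc
The non-blank tape span at halt is abacc.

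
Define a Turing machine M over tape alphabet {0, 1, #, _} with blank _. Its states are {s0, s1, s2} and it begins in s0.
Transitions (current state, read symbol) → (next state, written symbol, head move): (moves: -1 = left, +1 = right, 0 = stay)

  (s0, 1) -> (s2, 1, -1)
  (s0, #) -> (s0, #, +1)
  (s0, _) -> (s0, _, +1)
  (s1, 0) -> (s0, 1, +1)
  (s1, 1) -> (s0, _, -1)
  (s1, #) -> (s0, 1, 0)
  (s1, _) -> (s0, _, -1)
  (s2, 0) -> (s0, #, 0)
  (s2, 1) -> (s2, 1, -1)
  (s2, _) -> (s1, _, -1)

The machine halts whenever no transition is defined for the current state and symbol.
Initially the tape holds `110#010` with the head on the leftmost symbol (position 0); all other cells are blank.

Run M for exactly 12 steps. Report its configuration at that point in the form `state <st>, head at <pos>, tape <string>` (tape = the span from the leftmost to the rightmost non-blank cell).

state s0, head at 0, tape 110#010

state=s0 head=0 tape=___[1]10#010   (s0,1)→(s2,1,-1)
state=s2 head=-1 tape=__[_]110#010   (s2,_)→(s1,_,-1)
state=s1 head=-2 tape=_[_]_110#010   (s1,_)→(s0,_,-1)
state=s0 head=-3 tape=[_]__110#010   (s0,_)→(s0,_,+1)
state=s0 head=-2 tape=_[_]_110#010   (s0,_)→(s0,_,+1)
state=s0 head=-1 tape=__[_]110#010   (s0,_)→(s0,_,+1)
state=s0 head=0 tape=___[1]10#010   (s0,1)→(s2,1,-1)
state=s2 head=-1 tape=__[_]110#010   (s2,_)→(s1,_,-1)
state=s1 head=-2 tape=_[_]_110#010   (s1,_)→(s0,_,-1)
state=s0 head=-3 tape=[_]__110#010   (s0,_)→(s0,_,+1)
state=s0 head=-2 tape=_[_]_110#010   (s0,_)→(s0,_,+1)
state=s0 head=-1 tape=__[_]110#010   (s0,_)→(s0,_,+1)
state=s0 head=0 tape=___[1]10#010
After 12 steps: state s0, head at 0, tape 110#010.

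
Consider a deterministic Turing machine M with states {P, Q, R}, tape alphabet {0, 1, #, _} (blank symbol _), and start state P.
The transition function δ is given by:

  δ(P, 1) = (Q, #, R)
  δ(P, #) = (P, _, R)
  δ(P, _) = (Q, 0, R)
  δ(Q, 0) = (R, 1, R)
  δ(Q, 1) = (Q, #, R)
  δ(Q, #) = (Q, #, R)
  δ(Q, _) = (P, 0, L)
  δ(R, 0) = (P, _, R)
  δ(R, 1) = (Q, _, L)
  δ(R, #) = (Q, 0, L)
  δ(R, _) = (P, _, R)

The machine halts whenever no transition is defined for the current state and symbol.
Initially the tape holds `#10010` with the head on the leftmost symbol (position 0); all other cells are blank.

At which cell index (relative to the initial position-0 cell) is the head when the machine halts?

7

P | [#]10010___   read # → write _, move R, go to P
P | _[1]0010___   read 1 → write #, move R, go to Q
Q | _#[0]010___   read 0 → write 1, move R, go to R
R | _#1[0]10___   read 0 → write _, move R, go to P
P | _#1_[1]0___   read 1 → write #, move R, go to Q
Q | _#1_#[0]___   read 0 → write 1, move R, go to R
R | _#1_#1[_]__   read _ → write _, move R, go to P
P | _#1_#1_[_]_   read _ → write 0, move R, go to Q
Q | _#1_#1_0[_]   read _ → write 0, move L, go to P
P | _#1_#1_[0]0
At halt the head is at cell 7.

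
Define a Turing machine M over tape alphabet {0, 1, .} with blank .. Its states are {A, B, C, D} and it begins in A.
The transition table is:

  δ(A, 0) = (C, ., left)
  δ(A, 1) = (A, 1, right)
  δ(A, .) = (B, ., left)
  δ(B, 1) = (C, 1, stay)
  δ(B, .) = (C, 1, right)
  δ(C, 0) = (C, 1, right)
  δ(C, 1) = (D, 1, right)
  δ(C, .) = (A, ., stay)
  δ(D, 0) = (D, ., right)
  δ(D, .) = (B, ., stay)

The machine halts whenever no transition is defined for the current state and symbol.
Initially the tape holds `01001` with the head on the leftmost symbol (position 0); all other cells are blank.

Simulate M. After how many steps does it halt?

A | ..[0]1001   read 0 → write ., move left, go to C
C | .[.].1001   read . → write ., move stay, go to A
A | .[.].1001   read . → write ., move left, go to B
B | [.]..1001   read . → write 1, move right, go to C
C | 1[.].1001   read . → write ., move stay, go to A
A | 1[.].1001   read . → write ., move left, go to B
B | [1]..1001   read 1 → write 1, move stay, go to C
C | [1]..1001   read 1 → write 1, move right, go to D
D | 1[.].1001   read . → write ., move stay, go to B
B | 1[.].1001   read . → write 1, move right, go to C
C | 11[.]1001   read . → write ., move stay, go to A
A | 11[.]1001   read . → write ., move left, go to B
B | 1[1].1001   read 1 → write 1, move stay, go to C
C | 1[1].1001   read 1 → write 1, move right, go to D
D | 11[.]1001   read . → write ., move stay, go to B
B | 11[.]1001   read . → write 1, move right, go to C
C | 111[1]001   read 1 → write 1, move right, go to D
D | 1111[0]01   read 0 → write ., move right, go to D
D | 1111.[0]1   read 0 → write ., move right, go to D
D | 1111..[1]
M halts after 19 transitions.

19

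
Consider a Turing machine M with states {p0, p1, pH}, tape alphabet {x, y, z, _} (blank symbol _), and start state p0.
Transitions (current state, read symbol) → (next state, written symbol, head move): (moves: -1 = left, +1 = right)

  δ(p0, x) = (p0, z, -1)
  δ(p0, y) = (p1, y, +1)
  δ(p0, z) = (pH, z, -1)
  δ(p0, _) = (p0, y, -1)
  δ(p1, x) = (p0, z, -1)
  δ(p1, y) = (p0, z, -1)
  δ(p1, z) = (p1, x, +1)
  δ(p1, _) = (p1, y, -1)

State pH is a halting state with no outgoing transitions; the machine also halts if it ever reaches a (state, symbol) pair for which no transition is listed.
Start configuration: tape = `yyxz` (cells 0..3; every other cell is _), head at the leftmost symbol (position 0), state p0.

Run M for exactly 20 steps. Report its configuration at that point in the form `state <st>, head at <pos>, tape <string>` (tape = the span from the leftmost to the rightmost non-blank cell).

state p0, head at 2, tape yxxzz

state=p0 head=0 tape=[y]yxz_   (p0,y)→(p1,y,+1)
state=p1 head=1 tape=y[y]xz_   (p1,y)→(p0,z,-1)
state=p0 head=0 tape=[y]zxz_   (p0,y)→(p1,y,+1)
state=p1 head=1 tape=y[z]xz_   (p1,z)→(p1,x,+1)
state=p1 head=2 tape=yx[x]z_   (p1,x)→(p0,z,-1)
state=p0 head=1 tape=y[x]zz_   (p0,x)→(p0,z,-1)
state=p0 head=0 tape=[y]zzz_   (p0,y)→(p1,y,+1)
state=p1 head=1 tape=y[z]zz_   (p1,z)→(p1,x,+1)
state=p1 head=2 tape=yx[z]z_   (p1,z)→(p1,x,+1)
state=p1 head=3 tape=yxx[z]_   (p1,z)→(p1,x,+1)
state=p1 head=4 tape=yxxx[_]   (p1,_)→(p1,y,-1)
state=p1 head=3 tape=yxx[x]y   (p1,x)→(p0,z,-1)
state=p0 head=2 tape=yx[x]zy   (p0,x)→(p0,z,-1)
state=p0 head=1 tape=y[x]zzy   (p0,x)→(p0,z,-1)
state=p0 head=0 tape=[y]zzzy   (p0,y)→(p1,y,+1)
state=p1 head=1 tape=y[z]zzy   (p1,z)→(p1,x,+1)
state=p1 head=2 tape=yx[z]zy   (p1,z)→(p1,x,+1)
state=p1 head=3 tape=yxx[z]y   (p1,z)→(p1,x,+1)
state=p1 head=4 tape=yxxx[y]   (p1,y)→(p0,z,-1)
state=p0 head=3 tape=yxx[x]z   (p0,x)→(p0,z,-1)
state=p0 head=2 tape=yx[x]zz
After 20 steps: state p0, head at 2, tape yxxzz.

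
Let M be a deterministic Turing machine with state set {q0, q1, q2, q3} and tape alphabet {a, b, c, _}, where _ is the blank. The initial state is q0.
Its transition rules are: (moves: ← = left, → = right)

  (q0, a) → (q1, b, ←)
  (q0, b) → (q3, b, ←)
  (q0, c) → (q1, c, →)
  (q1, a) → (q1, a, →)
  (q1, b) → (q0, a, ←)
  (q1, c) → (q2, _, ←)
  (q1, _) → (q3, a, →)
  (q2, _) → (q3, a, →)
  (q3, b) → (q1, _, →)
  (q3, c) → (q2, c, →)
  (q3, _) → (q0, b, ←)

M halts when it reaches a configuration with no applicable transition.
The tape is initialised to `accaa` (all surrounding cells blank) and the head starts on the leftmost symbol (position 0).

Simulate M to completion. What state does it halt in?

q0 | __[a]ccaa   read a → write b, move ←, go to q1
q1 | _[_]bccaa   read _ → write a, move →, go to q3
q3 | _a[b]ccaa   read b → write _, move →, go to q1
q1 | _a_[c]caa   read c → write _, move ←, go to q2
q2 | _a[_]_caa   read _ → write a, move →, go to q3
q3 | _aa[_]caa   read _ → write b, move ←, go to q0
q0 | _a[a]bcaa   read a → write b, move ←, go to q1
q1 | _[a]bbcaa   read a → write a, move →, go to q1
q1 | _a[b]bcaa   read b → write a, move ←, go to q0
q0 | _[a]abcaa   read a → write b, move ←, go to q1
q1 | [_]babcaa   read _ → write a, move →, go to q3
q3 | a[b]abcaa   read b → write _, move →, go to q1
q1 | a_[a]bcaa   read a → write a, move →, go to q1
q1 | a_a[b]caa   read b → write a, move ←, go to q0
q0 | a_[a]acaa   read a → write b, move ←, go to q1
q1 | a[_]bacaa   read _ → write a, move →, go to q3
q3 | aa[b]acaa   read b → write _, move →, go to q1
q1 | aa_[a]caa   read a → write a, move →, go to q1
q1 | aa_a[c]aa   read c → write _, move ←, go to q2
q2 | aa_[a]_aa
No transition is defined for (q2, a); M halts in state q2.

q2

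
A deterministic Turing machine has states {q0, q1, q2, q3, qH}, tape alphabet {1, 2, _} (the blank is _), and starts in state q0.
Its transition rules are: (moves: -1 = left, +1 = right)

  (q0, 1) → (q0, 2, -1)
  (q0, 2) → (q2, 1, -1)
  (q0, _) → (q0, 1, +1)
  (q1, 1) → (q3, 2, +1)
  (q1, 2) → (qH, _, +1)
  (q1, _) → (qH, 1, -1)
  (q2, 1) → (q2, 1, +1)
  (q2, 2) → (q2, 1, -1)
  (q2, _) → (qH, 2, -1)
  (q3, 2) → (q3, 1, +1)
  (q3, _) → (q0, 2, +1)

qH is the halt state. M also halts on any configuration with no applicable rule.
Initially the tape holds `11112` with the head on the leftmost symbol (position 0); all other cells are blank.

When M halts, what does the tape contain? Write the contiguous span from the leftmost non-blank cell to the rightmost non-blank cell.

1111112

state=q0 head=0 tape=_[1]1112_   (q0,1)→(q0,2,-1)
state=q0 head=-1 tape=[_]21112_   (q0,_)→(q0,1,+1)
state=q0 head=0 tape=1[2]1112_   (q0,2)→(q2,1,-1)
state=q2 head=-1 tape=[1]11112_   (q2,1)→(q2,1,+1)
state=q2 head=0 tape=1[1]1112_   (q2,1)→(q2,1,+1)
state=q2 head=1 tape=11[1]112_   (q2,1)→(q2,1,+1)
state=q2 head=2 tape=111[1]12_   (q2,1)→(q2,1,+1)
state=q2 head=3 tape=1111[1]2_   (q2,1)→(q2,1,+1)
state=q2 head=4 tape=11111[2]_   (q2,2)→(q2,1,-1)
state=q2 head=3 tape=1111[1]1_   (q2,1)→(q2,1,+1)
state=q2 head=4 tape=11111[1]_   (q2,1)→(q2,1,+1)
state=q2 head=5 tape=111111[_]   (q2,_)→(qH,2,-1)
state=qH head=4 tape=11111[1]2
The non-blank tape span at halt is 1111112.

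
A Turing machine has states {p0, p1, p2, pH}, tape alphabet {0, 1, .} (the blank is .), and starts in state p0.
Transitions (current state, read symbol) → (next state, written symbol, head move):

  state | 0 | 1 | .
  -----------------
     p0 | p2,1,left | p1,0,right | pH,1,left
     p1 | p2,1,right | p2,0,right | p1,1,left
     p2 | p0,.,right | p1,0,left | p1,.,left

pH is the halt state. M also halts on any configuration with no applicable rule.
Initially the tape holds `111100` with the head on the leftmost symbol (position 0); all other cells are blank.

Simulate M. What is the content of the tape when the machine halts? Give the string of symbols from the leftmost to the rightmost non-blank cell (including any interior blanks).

state=p0 head=0 tape=[1]11100.   (p0,1)→(p1,0,right)
state=p1 head=1 tape=0[1]1100.   (p1,1)→(p2,0,right)
state=p2 head=2 tape=00[1]100.   (p2,1)→(p1,0,left)
state=p1 head=1 tape=0[0]0100.   (p1,0)→(p2,1,right)
state=p2 head=2 tape=01[0]100.   (p2,0)→(p0,.,right)
state=p0 head=3 tape=01.[1]00.   (p0,1)→(p1,0,right)
state=p1 head=4 tape=01.0[0]0.   (p1,0)→(p2,1,right)
state=p2 head=5 tape=01.01[0].   (p2,0)→(p0,.,right)
state=p0 head=6 tape=01.01.[.]   (p0,.)→(pH,1,left)
state=pH head=5 tape=01.01[.]1
The non-blank tape span at halt is 01.01.1.

01.01.1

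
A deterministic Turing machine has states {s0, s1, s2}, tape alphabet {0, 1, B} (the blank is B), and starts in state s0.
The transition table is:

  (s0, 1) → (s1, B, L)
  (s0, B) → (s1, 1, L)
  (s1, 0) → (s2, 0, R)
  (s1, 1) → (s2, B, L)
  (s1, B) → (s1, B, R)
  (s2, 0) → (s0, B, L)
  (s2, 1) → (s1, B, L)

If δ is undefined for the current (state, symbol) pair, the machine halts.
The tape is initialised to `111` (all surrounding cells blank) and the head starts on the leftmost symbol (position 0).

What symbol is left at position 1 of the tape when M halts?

B

s0 | B[1]11   read 1 → write B, move L, go to s1
s1 | [B]B11   read B → write B, move R, go to s1
s1 | B[B]11   read B → write B, move R, go to s1
s1 | BB[1]1   read 1 → write B, move L, go to s2
s2 | B[B]B1
Cell 1 holds B when M halts.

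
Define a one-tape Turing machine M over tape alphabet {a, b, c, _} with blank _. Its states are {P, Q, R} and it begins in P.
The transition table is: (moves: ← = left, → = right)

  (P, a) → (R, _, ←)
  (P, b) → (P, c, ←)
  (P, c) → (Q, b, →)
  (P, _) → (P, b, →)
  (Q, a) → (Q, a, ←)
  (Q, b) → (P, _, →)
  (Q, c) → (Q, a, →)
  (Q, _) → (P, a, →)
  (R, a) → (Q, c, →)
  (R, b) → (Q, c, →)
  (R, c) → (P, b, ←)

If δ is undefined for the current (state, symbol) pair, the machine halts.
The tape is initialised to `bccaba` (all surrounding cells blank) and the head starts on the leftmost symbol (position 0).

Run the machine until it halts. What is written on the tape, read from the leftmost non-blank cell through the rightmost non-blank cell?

P | _[b]ccaba   read b → write c, move ←, go to P
P | [_]cccaba   read _ → write b, move →, go to P
P | b[c]ccaba   read c → write b, move →, go to Q
Q | bb[c]caba   read c → write a, move →, go to Q
Q | bba[c]aba   read c → write a, move →, go to Q
Q | bbaa[a]ba   read a → write a, move ←, go to Q
Q | bba[a]aba   read a → write a, move ←, go to Q
Q | bb[a]aaba   read a → write a, move ←, go to Q
Q | b[b]aaaba   read b → write _, move →, go to P
P | b_[a]aaba   read a → write _, move ←, go to R
R | b[_]_aaba
The non-blank tape span at halt is b__aaba.

b__aaba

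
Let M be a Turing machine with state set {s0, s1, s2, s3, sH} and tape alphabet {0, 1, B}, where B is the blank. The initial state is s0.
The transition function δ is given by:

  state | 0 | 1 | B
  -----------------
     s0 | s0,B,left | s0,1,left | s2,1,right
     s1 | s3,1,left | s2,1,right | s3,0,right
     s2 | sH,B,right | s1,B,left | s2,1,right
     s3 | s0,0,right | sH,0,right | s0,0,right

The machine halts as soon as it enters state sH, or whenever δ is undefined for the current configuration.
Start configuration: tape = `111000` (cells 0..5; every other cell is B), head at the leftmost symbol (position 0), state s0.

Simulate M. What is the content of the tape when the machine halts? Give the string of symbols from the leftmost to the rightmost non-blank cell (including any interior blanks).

s0 | B[1]11000   read 1 → write 1, move left, go to s0
s0 | [B]111000   read B → write 1, move right, go to s2
s2 | 1[1]11000   read 1 → write B, move left, go to s1
s1 | [1]B11000   read 1 → write 1, move right, go to s2
s2 | 1[B]11000   read B → write 1, move right, go to s2
s2 | 11[1]1000   read 1 → write B, move left, go to s1
s1 | 1[1]B1000   read 1 → write 1, move right, go to s2
s2 | 11[B]1000   read B → write 1, move right, go to s2
s2 | 111[1]000   read 1 → write B, move left, go to s1
s1 | 11[1]B000   read 1 → write 1, move right, go to s2
s2 | 111[B]000   read B → write 1, move right, go to s2
s2 | 1111[0]00   read 0 → write B, move right, go to sH
sH | 1111B[0]0
The non-blank tape span at halt is 1111B00.

1111B00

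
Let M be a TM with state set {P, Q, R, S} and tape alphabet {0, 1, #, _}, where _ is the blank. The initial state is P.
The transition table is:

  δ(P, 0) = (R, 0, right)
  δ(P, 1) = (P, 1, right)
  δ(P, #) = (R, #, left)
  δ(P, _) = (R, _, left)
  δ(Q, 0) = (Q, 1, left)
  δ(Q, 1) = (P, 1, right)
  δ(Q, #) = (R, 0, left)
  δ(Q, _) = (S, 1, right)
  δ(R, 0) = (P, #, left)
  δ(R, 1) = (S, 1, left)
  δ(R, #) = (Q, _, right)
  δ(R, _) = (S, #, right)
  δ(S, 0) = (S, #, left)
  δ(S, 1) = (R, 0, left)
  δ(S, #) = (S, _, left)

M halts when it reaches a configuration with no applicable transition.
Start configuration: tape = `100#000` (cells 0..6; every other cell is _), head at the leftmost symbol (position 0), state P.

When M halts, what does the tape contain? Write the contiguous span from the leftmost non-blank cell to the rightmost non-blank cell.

P | __[1]00#000   read 1 → write 1, move right, go to P
P | __1[0]0#000   read 0 → write 0, move right, go to R
R | __10[0]#000   read 0 → write #, move left, go to P
P | __1[0]##000   read 0 → write 0, move right, go to R
R | __10[#]#000   read # → write _, move right, go to Q
Q | __10_[#]000   read # → write 0, move left, go to R
R | __10[_]0000   read _ → write #, move right, go to S
S | __10#[0]000   read 0 → write #, move left, go to S
S | __10[#]#000   read # → write _, move left, go to S
S | __1[0]_#000   read 0 → write #, move left, go to S
S | __[1]#_#000   read 1 → write 0, move left, go to R
R | _[_]0#_#000   read _ → write #, move right, go to S
S | _#[0]#_#000   read 0 → write #, move left, go to S
S | _[#]##_#000   read # → write _, move left, go to S
S | [_]_##_#000
The non-blank tape span at halt is ##_#000.

##_#000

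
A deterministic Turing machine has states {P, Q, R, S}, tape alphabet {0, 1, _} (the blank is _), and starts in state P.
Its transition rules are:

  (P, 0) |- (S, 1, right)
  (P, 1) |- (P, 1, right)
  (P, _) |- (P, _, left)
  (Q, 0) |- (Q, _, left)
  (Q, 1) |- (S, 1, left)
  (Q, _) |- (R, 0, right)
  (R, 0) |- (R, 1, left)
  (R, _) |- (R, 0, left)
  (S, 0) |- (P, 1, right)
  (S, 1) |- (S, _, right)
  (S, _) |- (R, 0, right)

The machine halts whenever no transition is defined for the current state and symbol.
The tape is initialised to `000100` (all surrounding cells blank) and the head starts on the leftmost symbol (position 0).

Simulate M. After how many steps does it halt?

P | [0]00100__   read 0 → write 1, move right, go to S
S | 1[0]0100__   read 0 → write 1, move right, go to P
P | 11[0]100__   read 0 → write 1, move right, go to S
S | 111[1]00__   read 1 → write _, move right, go to S
S | 111_[0]0__   read 0 → write 1, move right, go to P
P | 111_1[0]__   read 0 → write 1, move right, go to S
S | 111_11[_]_   read _ → write 0, move right, go to R
R | 111_110[_]   read _ → write 0, move left, go to R
R | 111_11[0]0   read 0 → write 1, move left, go to R
R | 111_1[1]10
M halts after 9 transitions.

9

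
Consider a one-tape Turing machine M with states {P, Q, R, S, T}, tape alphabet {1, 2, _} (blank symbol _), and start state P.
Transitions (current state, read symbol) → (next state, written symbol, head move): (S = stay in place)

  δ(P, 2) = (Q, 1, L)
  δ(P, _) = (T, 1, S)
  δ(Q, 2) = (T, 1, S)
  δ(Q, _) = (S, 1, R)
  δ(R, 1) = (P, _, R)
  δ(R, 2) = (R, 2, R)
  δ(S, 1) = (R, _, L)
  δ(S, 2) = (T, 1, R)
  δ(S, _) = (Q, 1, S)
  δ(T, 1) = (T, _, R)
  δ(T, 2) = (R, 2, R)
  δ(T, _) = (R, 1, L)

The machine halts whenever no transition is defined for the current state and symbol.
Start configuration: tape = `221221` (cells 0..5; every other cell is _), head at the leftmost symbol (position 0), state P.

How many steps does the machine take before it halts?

19

state=P head=0 tape=_[2]21221__   (P,2)→(Q,1,L)
state=Q head=-1 tape=[_]121221__   (Q,_)→(S,1,R)
state=S head=0 tape=1[1]21221__   (S,1)→(R,_,L)
state=R head=-1 tape=[1]_21221__   (R,1)→(P,_,R)
state=P head=0 tape=_[_]21221__   (P,_)→(T,1,S)
state=T head=0 tape=_[1]21221__   (T,1)→(T,_,R)
state=T head=1 tape=__[2]1221__   (T,2)→(R,2,R)
state=R head=2 tape=__2[1]221__   (R,1)→(P,_,R)
state=P head=3 tape=__2_[2]21__   (P,2)→(Q,1,L)
state=Q head=2 tape=__2[_]121__   (Q,_)→(S,1,R)
state=S head=3 tape=__21[1]21__   (S,1)→(R,_,L)
state=R head=2 tape=__2[1]_21__   (R,1)→(P,_,R)
state=P head=3 tape=__2_[_]21__   (P,_)→(T,1,S)
state=T head=3 tape=__2_[1]21__   (T,1)→(T,_,R)
state=T head=4 tape=__2__[2]1__   (T,2)→(R,2,R)
state=R head=5 tape=__2__2[1]__   (R,1)→(P,_,R)
state=P head=6 tape=__2__2_[_]_   (P,_)→(T,1,S)
state=T head=6 tape=__2__2_[1]_   (T,1)→(T,_,R)
state=T head=7 tape=__2__2__[_]   (T,_)→(R,1,L)
state=R head=6 tape=__2__2_[_]1
M halts after 19 transitions.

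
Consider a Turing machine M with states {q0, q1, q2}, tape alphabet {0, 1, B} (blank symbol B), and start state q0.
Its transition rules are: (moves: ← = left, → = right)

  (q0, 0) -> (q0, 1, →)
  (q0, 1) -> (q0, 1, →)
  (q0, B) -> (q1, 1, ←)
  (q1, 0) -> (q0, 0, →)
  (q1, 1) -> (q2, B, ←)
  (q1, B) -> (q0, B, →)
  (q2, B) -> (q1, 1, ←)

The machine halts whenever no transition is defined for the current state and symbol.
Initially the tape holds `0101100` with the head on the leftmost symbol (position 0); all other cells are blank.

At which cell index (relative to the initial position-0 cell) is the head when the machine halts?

state=q0 head=0 tape=[0]101100B   (q0,0)→(q0,1,→)
state=q0 head=1 tape=1[1]01100B   (q0,1)→(q0,1,→)
state=q0 head=2 tape=11[0]1100B   (q0,0)→(q0,1,→)
state=q0 head=3 tape=111[1]100B   (q0,1)→(q0,1,→)
state=q0 head=4 tape=1111[1]00B   (q0,1)→(q0,1,→)
state=q0 head=5 tape=11111[0]0B   (q0,0)→(q0,1,→)
state=q0 head=6 tape=111111[0]B   (q0,0)→(q0,1,→)
state=q0 head=7 tape=1111111[B]   (q0,B)→(q1,1,←)
state=q1 head=6 tape=111111[1]1   (q1,1)→(q2,B,←)
state=q2 head=5 tape=11111[1]B1
At halt the head is at cell 5.

5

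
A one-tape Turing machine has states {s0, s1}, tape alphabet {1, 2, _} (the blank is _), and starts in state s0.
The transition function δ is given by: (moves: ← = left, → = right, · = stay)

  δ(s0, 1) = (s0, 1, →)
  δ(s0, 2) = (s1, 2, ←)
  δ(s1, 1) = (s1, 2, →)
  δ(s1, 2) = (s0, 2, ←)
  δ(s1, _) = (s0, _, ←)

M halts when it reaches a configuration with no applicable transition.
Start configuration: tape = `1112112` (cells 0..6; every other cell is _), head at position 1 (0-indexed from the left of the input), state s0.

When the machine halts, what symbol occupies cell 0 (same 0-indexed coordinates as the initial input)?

2

s0 | __1[1]12112   read 1 → write 1, move →, go to s0
s0 | __11[1]2112   read 1 → write 1, move →, go to s0
s0 | __111[2]112   read 2 → write 2, move ←, go to s1
s1 | __11[1]2112   read 1 → write 2, move →, go to s1
s1 | __112[2]112   read 2 → write 2, move ←, go to s0
s0 | __11[2]2112   read 2 → write 2, move ←, go to s1
s1 | __1[1]22112   read 1 → write 2, move →, go to s1
s1 | __12[2]2112   read 2 → write 2, move ←, go to s0
s0 | __1[2]22112   read 2 → write 2, move ←, go to s1
s1 | __[1]222112   read 1 → write 2, move →, go to s1
s1 | __2[2]22112   read 2 → write 2, move ←, go to s0
s0 | __[2]222112   read 2 → write 2, move ←, go to s1
s1 | _[_]2222112   read _ → write _, move ←, go to s0
s0 | [_]_2222112
Cell 0 holds 2 when M halts.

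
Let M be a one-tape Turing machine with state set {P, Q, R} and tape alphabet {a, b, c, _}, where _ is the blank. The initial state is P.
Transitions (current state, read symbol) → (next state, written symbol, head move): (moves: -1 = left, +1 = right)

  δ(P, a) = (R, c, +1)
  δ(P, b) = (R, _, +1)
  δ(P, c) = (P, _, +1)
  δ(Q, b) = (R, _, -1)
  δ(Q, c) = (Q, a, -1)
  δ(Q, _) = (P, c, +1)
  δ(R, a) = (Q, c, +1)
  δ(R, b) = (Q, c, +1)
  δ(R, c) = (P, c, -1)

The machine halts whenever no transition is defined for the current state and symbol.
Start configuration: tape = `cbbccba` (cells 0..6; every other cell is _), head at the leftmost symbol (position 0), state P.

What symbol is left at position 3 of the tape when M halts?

a

P | [c]bbccba   read c → write _, move +1, go to P
P | _[b]bccba   read b → write _, move +1, go to R
R | __[b]ccba   read b → write c, move +1, go to Q
Q | __c[c]cba   read c → write a, move -1, go to Q
Q | __[c]acba   read c → write a, move -1, go to Q
Q | _[_]aacba   read _ → write c, move +1, go to P
P | _c[a]acba   read a → write c, move +1, go to R
R | _cc[a]cba   read a → write c, move +1, go to Q
Q | _ccc[c]ba   read c → write a, move -1, go to Q
Q | _cc[c]aba   read c → write a, move -1, go to Q
Q | _c[c]aaba   read c → write a, move -1, go to Q
Q | _[c]aaaba   read c → write a, move -1, go to Q
Q | [_]aaaaba   read _ → write c, move +1, go to P
P | c[a]aaaba   read a → write c, move +1, go to R
R | cc[a]aaba   read a → write c, move +1, go to Q
Q | ccc[a]aba
Cell 3 holds a when M halts.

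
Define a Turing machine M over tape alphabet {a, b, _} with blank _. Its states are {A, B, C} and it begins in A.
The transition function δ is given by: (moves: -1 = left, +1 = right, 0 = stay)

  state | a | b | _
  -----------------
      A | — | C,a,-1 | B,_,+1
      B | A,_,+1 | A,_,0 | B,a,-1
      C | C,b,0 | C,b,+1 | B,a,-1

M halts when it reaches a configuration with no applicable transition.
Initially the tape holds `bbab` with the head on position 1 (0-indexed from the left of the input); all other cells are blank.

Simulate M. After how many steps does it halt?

19

A | b[b]ab___   read b → write a, move -1, go to C
C | [b]aab___   read b → write b, move +1, go to C
C | b[a]ab___   read a → write b, move 0, go to C
C | b[b]ab___   read b → write b, move +1, go to C
C | bb[a]b___   read a → write b, move 0, go to C
C | bb[b]b___   read b → write b, move +1, go to C
C | bbb[b]___   read b → write b, move +1, go to C
C | bbbb[_]__   read _ → write a, move -1, go to B
B | bbb[b]a__   read b → write _, move 0, go to A
A | bbb[_]a__   read _ → write _, move +1, go to B
B | bbb_[a]__   read a → write _, move +1, go to A
A | bbb__[_]_   read _ → write _, move +1, go to B
B | bbb___[_]   read _ → write a, move -1, go to B
B | bbb__[_]a   read _ → write a, move -1, go to B
B | bbb_[_]aa   read _ → write a, move -1, go to B
B | bbb[_]aaa   read _ → write a, move -1, go to B
B | bb[b]aaaa   read b → write _, move 0, go to A
A | bb[_]aaaa   read _ → write _, move +1, go to B
B | bb_[a]aaa   read a → write _, move +1, go to A
A | bb__[a]aa
M halts after 19 transitions.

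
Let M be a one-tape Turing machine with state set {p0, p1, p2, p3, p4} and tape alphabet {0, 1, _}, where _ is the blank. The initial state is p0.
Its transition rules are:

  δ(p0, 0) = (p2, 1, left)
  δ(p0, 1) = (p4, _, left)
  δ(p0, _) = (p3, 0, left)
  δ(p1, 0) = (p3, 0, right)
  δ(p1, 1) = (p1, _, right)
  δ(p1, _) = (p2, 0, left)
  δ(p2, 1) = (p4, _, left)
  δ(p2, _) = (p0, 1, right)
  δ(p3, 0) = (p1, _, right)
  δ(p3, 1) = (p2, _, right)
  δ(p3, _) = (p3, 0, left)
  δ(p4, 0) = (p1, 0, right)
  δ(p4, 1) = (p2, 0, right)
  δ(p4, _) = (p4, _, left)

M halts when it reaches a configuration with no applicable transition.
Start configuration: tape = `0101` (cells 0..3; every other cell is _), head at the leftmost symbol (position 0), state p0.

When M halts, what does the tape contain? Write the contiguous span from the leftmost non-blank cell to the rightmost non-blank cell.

00011

p0 | _[0]101   read 0 → write 1, move left, go to p2
p2 | [_]1101   read _ → write 1, move right, go to p0
p0 | 1[1]101   read 1 → write _, move left, go to p4
p4 | [1]_101   read 1 → write 0, move right, go to p2
p2 | 0[_]101   read _ → write 1, move right, go to p0
p0 | 01[1]01   read 1 → write _, move left, go to p4
p4 | 0[1]_01   read 1 → write 0, move right, go to p2
p2 | 00[_]01   read _ → write 1, move right, go to p0
p0 | 001[0]1   read 0 → write 1, move left, go to p2
p2 | 00[1]11   read 1 → write _, move left, go to p4
p4 | 0[0]_11   read 0 → write 0, move right, go to p1
p1 | 00[_]11   read _ → write 0, move left, go to p2
p2 | 0[0]011
The non-blank tape span at halt is 00011.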